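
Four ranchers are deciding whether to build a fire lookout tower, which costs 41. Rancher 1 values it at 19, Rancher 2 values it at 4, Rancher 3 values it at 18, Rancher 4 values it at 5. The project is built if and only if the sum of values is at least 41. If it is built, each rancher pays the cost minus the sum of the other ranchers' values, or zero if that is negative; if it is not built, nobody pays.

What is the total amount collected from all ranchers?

Total value 46 ≥ cost 41, so it is built.
Rancher 1: others sum to 27; max(0, 41 - 27) = 14.
Rancher 2: others sum to 42; max(0, 41 - 42) = 0.
Rancher 3: others sum to 28; max(0, 41 - 28) = 13.
Rancher 4: others sum to 41; max(0, 41 - 41) = 0.
Total collected = 14 + 0 + 13 + 0 = 27.

27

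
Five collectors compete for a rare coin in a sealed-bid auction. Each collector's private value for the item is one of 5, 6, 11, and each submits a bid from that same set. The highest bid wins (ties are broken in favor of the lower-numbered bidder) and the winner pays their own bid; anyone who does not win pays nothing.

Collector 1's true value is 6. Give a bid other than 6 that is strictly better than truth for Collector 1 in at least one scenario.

5

Suppose Collector 2 bids 5, Collector 3 bids 5, Collector 4 bids 5 and Collector 5 bids 5.
Bid 6: wins, pays 6, utility 6 - 6 = 0.
Bid 5: wins, pays 5, utility 6 - 5 = 1.
So bidding 5 beats truth here (1 > 0).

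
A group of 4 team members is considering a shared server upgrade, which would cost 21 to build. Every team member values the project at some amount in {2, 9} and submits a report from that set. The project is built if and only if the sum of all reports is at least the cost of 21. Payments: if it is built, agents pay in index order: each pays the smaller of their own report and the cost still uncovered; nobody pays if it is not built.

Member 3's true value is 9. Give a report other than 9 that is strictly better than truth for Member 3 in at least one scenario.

Suppose Member 1 reports 2, Member 2 reports 9 and Member 4 reports 9.
Report 9: project built, pays 9, utility 9 - 9 = 0.
Report 2: project built, pays 2, utility 9 - 2 = 7.
So reporting 2 beats truth here (7 > 0).

2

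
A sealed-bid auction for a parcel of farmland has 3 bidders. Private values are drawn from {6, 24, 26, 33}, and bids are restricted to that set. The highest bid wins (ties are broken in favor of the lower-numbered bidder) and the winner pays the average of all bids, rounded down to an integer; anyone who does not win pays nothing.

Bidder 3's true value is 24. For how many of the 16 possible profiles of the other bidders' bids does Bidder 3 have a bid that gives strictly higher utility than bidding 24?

Others bid (6, 24): truth gives 0; bid 26 gives 6 > 0. Violating.
Others bid (6, 26): truth gives 0; bid 33 gives 3 > 0. Violating.
Others bid (24, 6): truth gives 0; bid 26 gives 6 > 0. Violating.
Others bid (26, 6): truth gives 0; bid 33 gives 3 > 0. Violating.
Others bid (6, 6): truth gives 12; no alternative beats it.
Others bid (6, 33): truth gives 0; no alternative beats it.
(Checking all 16 profiles: 4 have a profitable deviation, 12 do not.)

4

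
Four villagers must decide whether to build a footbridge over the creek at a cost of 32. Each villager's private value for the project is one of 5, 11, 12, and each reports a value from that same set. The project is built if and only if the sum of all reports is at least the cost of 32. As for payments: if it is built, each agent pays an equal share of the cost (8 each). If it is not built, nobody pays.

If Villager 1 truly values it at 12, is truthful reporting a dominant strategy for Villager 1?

Check each profile of the others' reports and compare truth against every alternative report.
Others report (5, 5, 11): truth gives 4, best alternative gives 4.
Others report (5, 5, 12): truth gives 4, best alternative gives 4.
Others report (5, 11, 5): truth gives 4, best alternative gives 4.
Others report (5, 11, 11): truth gives 4, best alternative gives 4.
Others report (5, 11, 12): truth gives 4, best alternative gives 4.
Others report (5, 12, 5): truth gives 4, best alternative gives 4.
(Remaining 21 profiles checked similarly; truth is weakly best in each.)
In every case the truthful report is at least as good as any alternative, so it is a dominant strategy.

Yes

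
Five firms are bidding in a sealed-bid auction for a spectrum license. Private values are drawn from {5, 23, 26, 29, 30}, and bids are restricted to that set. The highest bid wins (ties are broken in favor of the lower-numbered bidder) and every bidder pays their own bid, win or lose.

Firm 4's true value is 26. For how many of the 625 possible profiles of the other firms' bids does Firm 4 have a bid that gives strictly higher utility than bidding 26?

Others bid (5, 5, 5, 5): truth gives 0; bid 23 gives 3 > 0. Violating.
Others bid (5, 5, 5, 23): truth gives 0; bid 23 gives 3 > 0. Violating.
Others bid (5, 5, 5, 29): truth gives -26; bid 29 gives -3 > -26. Violating.
Others bid (5, 5, 5, 30): truth gives -26; bid 30 gives -4 > -26. Violating.
Others bid (5, 5, 5, 26): truth gives 0; no alternative beats it.
Others bid (5, 5, 23, 5): truth gives 0; no alternative beats it.
(Checking all 625 profiles: 603 have a profitable deviation, 22 do not.)

603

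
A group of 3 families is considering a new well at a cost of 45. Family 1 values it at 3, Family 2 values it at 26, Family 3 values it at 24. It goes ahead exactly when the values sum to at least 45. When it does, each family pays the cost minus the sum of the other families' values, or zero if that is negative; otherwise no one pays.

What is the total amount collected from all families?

Total value 53 ≥ cost 45, so it is built.
Family 1: others sum to 50; max(0, 45 - 50) = 0.
Family 2: others sum to 27; max(0, 45 - 27) = 18.
Family 3: others sum to 29; max(0, 45 - 29) = 16.
Total collected = 0 + 18 + 16 = 34.

34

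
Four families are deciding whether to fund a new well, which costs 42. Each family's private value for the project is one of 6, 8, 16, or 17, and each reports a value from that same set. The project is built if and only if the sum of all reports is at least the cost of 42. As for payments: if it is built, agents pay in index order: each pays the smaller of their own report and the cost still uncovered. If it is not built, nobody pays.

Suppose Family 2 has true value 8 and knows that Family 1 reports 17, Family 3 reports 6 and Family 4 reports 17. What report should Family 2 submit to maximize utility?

Report 6: project built, pays 6, utility 8 - 6 = 2.
Report 8: project built, pays 8, utility 8 - 8 = 0.
Report 16: project built, pays 16, utility 8 - 16 = -8.
Report 17: project built, pays 17, utility 8 - 17 = -9.
The best choice is 6 with utility 2.

6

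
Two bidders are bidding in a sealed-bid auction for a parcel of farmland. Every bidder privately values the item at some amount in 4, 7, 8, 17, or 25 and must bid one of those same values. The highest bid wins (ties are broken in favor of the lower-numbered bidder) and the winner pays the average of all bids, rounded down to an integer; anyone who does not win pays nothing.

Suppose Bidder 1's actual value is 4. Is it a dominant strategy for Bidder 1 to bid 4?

Check each profile of the others' bids and compare truth against every alternative bid.
Others bid (7): truth gives 0, best alternative gives -3.
Others bid (4): truth gives 0, best alternative gives -1.
Others bid (8): truth gives 0, best alternative gives 0.
Others bid (17): truth gives 0, best alternative gives 0.
Others bid (25): truth gives 0, best alternative gives 0.
In every case the truthful bid is at least as good as any alternative, so it is a dominant strategy.

Yes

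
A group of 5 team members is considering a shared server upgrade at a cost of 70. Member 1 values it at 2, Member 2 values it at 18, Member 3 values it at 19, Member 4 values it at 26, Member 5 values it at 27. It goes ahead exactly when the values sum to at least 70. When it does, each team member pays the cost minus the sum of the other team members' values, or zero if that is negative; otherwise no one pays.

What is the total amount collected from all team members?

Total value 92 ≥ cost 70, so it is built.
Member 1: others sum to 90; max(0, 70 - 90) = 0.
Member 2: others sum to 74; max(0, 70 - 74) = 0.
Member 3: others sum to 73; max(0, 70 - 73) = 0.
Member 4: others sum to 66; max(0, 70 - 66) = 4.
Member 5: others sum to 65; max(0, 70 - 65) = 5.
Total collected = 0 + 0 + 0 + 4 + 5 = 9.

9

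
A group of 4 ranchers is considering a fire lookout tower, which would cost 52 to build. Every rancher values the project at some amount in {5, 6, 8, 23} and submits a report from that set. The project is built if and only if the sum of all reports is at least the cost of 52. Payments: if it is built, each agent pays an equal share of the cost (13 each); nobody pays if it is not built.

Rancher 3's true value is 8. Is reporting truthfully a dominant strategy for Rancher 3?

Yes

Check each profile of the others' reports and compare truth against every alternative report.
Others report (5, 23, 23): truth gives -5, best alternative gives -5.
Others report (6, 23, 23): truth gives -5, best alternative gives -5.
Others report (8, 23, 23): truth gives -5, best alternative gives -5.
Others report (23, 5, 23): truth gives -5, best alternative gives -5.
Others report (23, 6, 23): truth gives -5, best alternative gives -5.
Others report (23, 8, 23): truth gives -5, best alternative gives -5.
(Remaining 58 profiles checked similarly; truth is weakly best in each.)
In every case the truthful report is at least as good as any alternative, so it is a dominant strategy.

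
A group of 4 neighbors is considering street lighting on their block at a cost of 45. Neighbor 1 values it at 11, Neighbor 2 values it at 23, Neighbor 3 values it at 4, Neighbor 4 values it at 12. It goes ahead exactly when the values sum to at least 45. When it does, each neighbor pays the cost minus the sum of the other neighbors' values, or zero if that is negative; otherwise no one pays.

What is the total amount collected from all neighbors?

Total value 50 ≥ cost 45, so it is built.
Neighbor 1: others sum to 39; max(0, 45 - 39) = 6.
Neighbor 2: others sum to 27; max(0, 45 - 27) = 18.
Neighbor 3: others sum to 46; max(0, 45 - 46) = 0.
Neighbor 4: others sum to 38; max(0, 45 - 38) = 7.
Total collected = 6 + 18 + 0 + 7 = 31.

31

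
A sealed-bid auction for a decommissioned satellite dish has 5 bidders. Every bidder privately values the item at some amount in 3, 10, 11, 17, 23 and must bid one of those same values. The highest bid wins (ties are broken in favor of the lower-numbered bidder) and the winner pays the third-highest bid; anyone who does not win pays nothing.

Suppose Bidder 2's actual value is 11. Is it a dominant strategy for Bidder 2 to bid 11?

No

Consider the case where Bidder 1 bids 3, Bidder 3 bids 3, Bidder 4 bids 3 and Bidder 5 bids 17.
Truthful bid 11: loses, pays 0, utility 0.
Bid 17 instead: wins, pays 3, utility 11 - 3 = 8.
Since 8 > 0, bidding 17 is strictly better here, so truthful bidding is not dominant.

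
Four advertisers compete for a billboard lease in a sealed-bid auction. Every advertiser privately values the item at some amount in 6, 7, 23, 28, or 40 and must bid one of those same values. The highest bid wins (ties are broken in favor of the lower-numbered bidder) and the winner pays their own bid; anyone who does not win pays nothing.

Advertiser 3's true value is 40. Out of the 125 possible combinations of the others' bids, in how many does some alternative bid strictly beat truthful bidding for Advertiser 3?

Others bid (6, 6, 6): truth gives 0; bid 7 gives 33 > 0. Violating.
Others bid (6, 6, 7): truth gives 0; bid 7 gives 33 > 0. Violating.
Others bid (6, 6, 23): truth gives 0; bid 23 gives 17 > 0. Violating.
Others bid (6, 6, 28): truth gives 0; bid 28 gives 12 > 0. Violating.
Others bid (6, 6, 40): truth gives 0; no alternative beats it.
Others bid (6, 7, 40): truth gives 0; no alternative beats it.
(Checking all 125 profiles: 36 have a profitable deviation, 89 do not.)

36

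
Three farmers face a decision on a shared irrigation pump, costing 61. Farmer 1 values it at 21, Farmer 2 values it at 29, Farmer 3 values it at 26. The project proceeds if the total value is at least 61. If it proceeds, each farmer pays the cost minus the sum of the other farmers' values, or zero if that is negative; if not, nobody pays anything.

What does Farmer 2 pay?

14

Total value 76 ≥ cost 61, so the project is built.
The other farmers' values sum to 47.
Cost minus that sum is 61 - 47 = 14.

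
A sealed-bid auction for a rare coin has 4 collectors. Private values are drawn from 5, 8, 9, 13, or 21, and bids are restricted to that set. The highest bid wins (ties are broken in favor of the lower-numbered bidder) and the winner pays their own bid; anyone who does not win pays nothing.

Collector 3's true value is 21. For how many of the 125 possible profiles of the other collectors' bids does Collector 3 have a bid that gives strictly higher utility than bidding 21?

36

Others bid (5, 5, 5): truth gives 0; bid 8 gives 13 > 0. Violating.
Others bid (5, 5, 8): truth gives 0; bid 8 gives 13 > 0. Violating.
Others bid (5, 5, 9): truth gives 0; bid 9 gives 12 > 0. Violating.
Others bid (5, 5, 13): truth gives 0; bid 13 gives 8 > 0. Violating.
Others bid (5, 5, 21): truth gives 0; no alternative beats it.
Others bid (5, 8, 21): truth gives 0; no alternative beats it.
(Checking all 125 profiles: 36 have a profitable deviation, 89 do not.)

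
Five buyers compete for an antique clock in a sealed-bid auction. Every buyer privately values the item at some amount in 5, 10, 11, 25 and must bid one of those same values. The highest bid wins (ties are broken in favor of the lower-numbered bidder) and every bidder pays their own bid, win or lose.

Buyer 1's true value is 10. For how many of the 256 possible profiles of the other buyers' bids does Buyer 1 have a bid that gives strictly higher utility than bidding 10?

Others bid (5, 5, 5, 5): truth gives 0; bid 5 gives 5 > 0. Violating.
Others bid (5, 5, 5, 11): truth gives -10; bid 11 gives -1 > -10. Violating.
Others bid (5, 5, 5, 25): truth gives -10; bid 5 gives -5 > -10. Violating.
Others bid (5, 5, 10, 11): truth gives -10; bid 11 gives -1 > -10. Violating.
Others bid (5, 5, 5, 10): truth gives 0; no alternative beats it.
Others bid (5, 5, 10, 5): truth gives 0; no alternative beats it.
(Checking all 256 profiles: 241 have a profitable deviation, 15 do not.)

241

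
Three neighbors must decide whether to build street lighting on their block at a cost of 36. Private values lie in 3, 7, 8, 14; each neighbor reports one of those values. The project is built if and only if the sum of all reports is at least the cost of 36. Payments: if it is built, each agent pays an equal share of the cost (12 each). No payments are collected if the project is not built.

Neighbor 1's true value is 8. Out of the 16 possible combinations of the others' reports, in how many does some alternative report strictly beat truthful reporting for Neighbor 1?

Others report (14, 14): truth gives -4; report 3 gives 0 > -4. Violating.
Others report (3, 3): truth gives 0; no alternative beats it.
Others report (3, 7): truth gives 0; no alternative beats it.
(Checking all 16 profiles: 1 has a profitable deviation, 15 do not.)

1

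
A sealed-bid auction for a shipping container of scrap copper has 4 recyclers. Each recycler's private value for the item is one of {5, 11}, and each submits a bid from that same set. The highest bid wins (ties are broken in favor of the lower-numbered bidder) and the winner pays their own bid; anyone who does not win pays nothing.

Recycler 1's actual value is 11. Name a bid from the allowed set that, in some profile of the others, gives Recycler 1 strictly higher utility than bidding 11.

5

Suppose Recycler 2 bids 5, Recycler 3 bids 5 and Recycler 4 bids 5.
Bid 11: wins, pays 11, utility 11 - 11 = 0.
Bid 5: wins, pays 5, utility 11 - 5 = 6.
So bidding 5 beats truth here (6 > 0).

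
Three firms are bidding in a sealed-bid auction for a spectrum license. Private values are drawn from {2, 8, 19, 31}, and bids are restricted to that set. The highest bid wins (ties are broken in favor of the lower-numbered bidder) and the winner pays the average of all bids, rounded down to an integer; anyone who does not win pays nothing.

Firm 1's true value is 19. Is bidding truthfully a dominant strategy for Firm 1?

No

Consider the case where Firm 2 bids 2 and Firm 3 bids 2.
Truthful bid 19: wins, pays 7, utility 19 - 7 = 12.
Bid 2 instead: wins, pays 2, utility 19 - 2 = 17.
Since 17 > 12, bidding 2 is strictly better here, so truthful bidding is not dominant.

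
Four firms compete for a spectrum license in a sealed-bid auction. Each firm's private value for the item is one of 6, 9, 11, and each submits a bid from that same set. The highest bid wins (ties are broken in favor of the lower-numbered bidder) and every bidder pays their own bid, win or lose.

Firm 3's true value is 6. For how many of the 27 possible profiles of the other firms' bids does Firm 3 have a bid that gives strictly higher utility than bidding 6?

12

Others bid (6, 6, 6): truth gives -6; bid 9 gives -3 > -6. Violating.
Others bid (6, 6, 9): truth gives -6; bid 9 gives -3 > -6. Violating.
Others bid (6, 6, 11): truth gives -6; bid 11 gives -5 > -6. Violating.
Others bid (6, 9, 6): truth gives -6; bid 11 gives -5 > -6. Violating.
Others bid (6, 11, 6): truth gives -6; no alternative beats it.
Others bid (6, 11, 9): truth gives -6; no alternative beats it.
(Checking all 27 profiles: 12 have a profitable deviation, 15 do not.)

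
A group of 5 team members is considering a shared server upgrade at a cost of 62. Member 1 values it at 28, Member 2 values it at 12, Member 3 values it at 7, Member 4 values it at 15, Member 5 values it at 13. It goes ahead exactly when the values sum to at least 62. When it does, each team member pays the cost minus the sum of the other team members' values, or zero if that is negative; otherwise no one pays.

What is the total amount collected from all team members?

17

Total value 75 ≥ cost 62, so it is built.
Member 1: others sum to 47; max(0, 62 - 47) = 15.
Member 2: others sum to 63; max(0, 62 - 63) = 0.
Member 3: others sum to 68; max(0, 62 - 68) = 0.
Member 4: others sum to 60; max(0, 62 - 60) = 2.
Member 5: others sum to 62; max(0, 62 - 62) = 0.
Total collected = 15 + 0 + 0 + 2 + 0 = 17.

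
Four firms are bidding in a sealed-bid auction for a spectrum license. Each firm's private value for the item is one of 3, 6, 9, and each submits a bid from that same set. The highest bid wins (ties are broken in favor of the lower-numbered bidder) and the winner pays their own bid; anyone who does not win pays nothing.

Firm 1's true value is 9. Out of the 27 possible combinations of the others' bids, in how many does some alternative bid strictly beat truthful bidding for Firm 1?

Others bid (3, 3, 3): truth gives 0; bid 3 gives 6 > 0. Violating.
Others bid (3, 3, 6): truth gives 0; bid 6 gives 3 > 0. Violating.
Others bid (3, 6, 3): truth gives 0; bid 6 gives 3 > 0. Violating.
Others bid (3, 6, 6): truth gives 0; bid 6 gives 3 > 0. Violating.
Others bid (3, 3, 9): truth gives 0; no alternative beats it.
Others bid (3, 6, 9): truth gives 0; no alternative beats it.
(Checking all 27 profiles: 8 have a profitable deviation, 19 do not.)

8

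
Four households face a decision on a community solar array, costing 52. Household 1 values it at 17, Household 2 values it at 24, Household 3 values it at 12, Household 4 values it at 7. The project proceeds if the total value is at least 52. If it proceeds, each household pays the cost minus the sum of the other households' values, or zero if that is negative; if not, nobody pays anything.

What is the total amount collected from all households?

29

Total value 60 ≥ cost 52, so it is built.
Household 1: others sum to 43; max(0, 52 - 43) = 9.
Household 2: others sum to 36; max(0, 52 - 36) = 16.
Household 3: others sum to 48; max(0, 52 - 48) = 4.
Household 4: others sum to 53; max(0, 52 - 53) = 0.
Total collected = 9 + 16 + 4 + 0 = 29.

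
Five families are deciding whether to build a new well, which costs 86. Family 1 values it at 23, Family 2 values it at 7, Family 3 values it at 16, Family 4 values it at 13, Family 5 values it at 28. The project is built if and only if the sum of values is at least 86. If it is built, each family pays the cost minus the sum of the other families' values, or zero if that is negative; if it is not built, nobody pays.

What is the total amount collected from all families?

82

Total value 87 ≥ cost 86, so it is built.
Family 1: others sum to 64; max(0, 86 - 64) = 22.
Family 2: others sum to 80; max(0, 86 - 80) = 6.
Family 3: others sum to 71; max(0, 86 - 71) = 15.
Family 4: others sum to 74; max(0, 86 - 74) = 12.
Family 5: others sum to 59; max(0, 86 - 59) = 27.
Total collected = 22 + 6 + 15 + 12 + 27 = 82.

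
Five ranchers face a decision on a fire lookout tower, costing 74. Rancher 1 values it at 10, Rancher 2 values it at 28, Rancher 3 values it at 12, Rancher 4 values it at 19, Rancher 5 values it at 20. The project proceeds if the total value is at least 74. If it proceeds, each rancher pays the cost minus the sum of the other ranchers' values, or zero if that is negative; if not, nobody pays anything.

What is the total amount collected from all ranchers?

Total value 89 ≥ cost 74, so it is built.
Rancher 1: others sum to 79; max(0, 74 - 79) = 0.
Rancher 2: others sum to 61; max(0, 74 - 61) = 13.
Rancher 3: others sum to 77; max(0, 74 - 77) = 0.
Rancher 4: others sum to 70; max(0, 74 - 70) = 4.
Rancher 5: others sum to 69; max(0, 74 - 69) = 5.
Total collected = 0 + 13 + 0 + 4 + 5 = 22.

22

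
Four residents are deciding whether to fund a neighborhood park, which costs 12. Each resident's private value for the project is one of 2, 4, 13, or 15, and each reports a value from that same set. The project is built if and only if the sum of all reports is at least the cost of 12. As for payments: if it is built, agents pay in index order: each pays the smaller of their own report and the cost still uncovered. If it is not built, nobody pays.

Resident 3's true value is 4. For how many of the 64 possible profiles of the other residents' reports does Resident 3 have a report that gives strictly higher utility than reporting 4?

Others report (2, 2, 13): truth gives 0; report 2 gives 2 > 0. Violating.
Others report (2, 2, 15): truth gives 0; report 2 gives 2 > 0. Violating.
Others report (2, 4, 4): truth gives 0; report 2 gives 2 > 0. Violating.
Others report (2, 4, 13): truth gives 0; report 2 gives 2 > 0. Violating.
Others report (2, 2, 2): truth gives 0; no alternative beats it.
Others report (2, 2, 4): truth gives 0; no alternative beats it.
(Checking all 64 profiles: 12 have a profitable deviation, 52 do not.)

12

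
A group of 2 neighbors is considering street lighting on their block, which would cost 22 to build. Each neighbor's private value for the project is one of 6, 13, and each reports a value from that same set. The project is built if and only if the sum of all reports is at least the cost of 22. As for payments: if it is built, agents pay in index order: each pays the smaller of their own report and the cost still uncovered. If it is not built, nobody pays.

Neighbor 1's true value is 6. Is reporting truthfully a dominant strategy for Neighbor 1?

Yes

Check each profile of the others' reports and compare truth against every alternative report.
Others report (13): truth gives 0, best alternative gives -7.
Others report (6): truth gives 0, best alternative gives 0.
In every case the truthful report is at least as good as any alternative, so it is a dominant strategy.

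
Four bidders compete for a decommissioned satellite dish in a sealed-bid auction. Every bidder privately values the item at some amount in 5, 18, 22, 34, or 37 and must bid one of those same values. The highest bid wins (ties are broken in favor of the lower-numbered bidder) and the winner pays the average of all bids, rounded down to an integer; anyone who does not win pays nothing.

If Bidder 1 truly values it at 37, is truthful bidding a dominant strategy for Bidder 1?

Consider the case where Bidder 2 bids 5, Bidder 3 bids 5 and Bidder 4 bids 5.
Truthful bid 37: wins, pays 13, utility 37 - 13 = 24.
Bid 5 instead: wins, pays 5, utility 37 - 5 = 32.
Since 32 > 24, bidding 5 is strictly better here, so truthful bidding is not dominant.

No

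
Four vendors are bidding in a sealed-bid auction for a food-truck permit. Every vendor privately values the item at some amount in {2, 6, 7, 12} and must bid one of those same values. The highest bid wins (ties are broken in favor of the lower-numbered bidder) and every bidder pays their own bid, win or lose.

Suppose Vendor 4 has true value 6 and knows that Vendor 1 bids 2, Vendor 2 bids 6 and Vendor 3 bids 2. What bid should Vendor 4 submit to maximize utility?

Bid 2: loses but pays 2, utility -2.
Bid 6: loses but pays 6, utility -6.
Bid 7: wins, pays 7, utility 6 - 7 = -1.
Bid 12: wins, pays 12, utility 6 - 12 = -6.
The best choice is 7 with utility -1.

7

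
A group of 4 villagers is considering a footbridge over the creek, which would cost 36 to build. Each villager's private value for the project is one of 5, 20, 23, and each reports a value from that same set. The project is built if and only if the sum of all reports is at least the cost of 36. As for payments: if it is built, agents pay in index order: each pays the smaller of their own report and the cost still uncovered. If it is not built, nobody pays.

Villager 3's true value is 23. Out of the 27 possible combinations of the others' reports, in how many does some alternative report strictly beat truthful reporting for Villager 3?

12

Others report (5, 5, 20): truth gives 0; report 20 gives 3 > 0. Violating.
Others report (5, 5, 23): truth gives 0; report 5 gives 18 > 0. Violating.
Others report (5, 20, 20): truth gives 12; report 5 gives 18 > 12. Violating.
Others report (5, 20, 23): truth gives 12; report 5 gives 18 > 12. Violating.
Others report (5, 5, 5): truth gives 0; no alternative beats it.
Others report (5, 20, 5): truth gives 12; no alternative beats it.
(Checking all 27 profiles: 12 have a profitable deviation, 15 do not.)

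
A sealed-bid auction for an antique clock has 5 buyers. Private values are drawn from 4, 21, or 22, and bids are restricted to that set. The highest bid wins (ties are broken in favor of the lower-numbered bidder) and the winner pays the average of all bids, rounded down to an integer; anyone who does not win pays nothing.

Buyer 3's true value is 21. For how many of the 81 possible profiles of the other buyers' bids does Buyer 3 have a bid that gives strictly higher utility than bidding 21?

28

Others bid (4, 4, 4, 22): truth gives 0; bid 22 gives 10 > 0. Violating.
Others bid (4, 4, 21, 22): truth gives 0; bid 22 gives 7 > 0. Violating.
Others bid (4, 4, 22, 4): truth gives 0; bid 22 gives 10 > 0. Violating.
Others bid (4, 4, 22, 21): truth gives 0; bid 22 gives 7 > 0. Violating.
Others bid (4, 4, 4, 4): truth gives 14; no alternative beats it.
Others bid (4, 4, 4, 21): truth gives 11; no alternative beats it.
(Checking all 81 profiles: 28 have a profitable deviation, 53 do not.)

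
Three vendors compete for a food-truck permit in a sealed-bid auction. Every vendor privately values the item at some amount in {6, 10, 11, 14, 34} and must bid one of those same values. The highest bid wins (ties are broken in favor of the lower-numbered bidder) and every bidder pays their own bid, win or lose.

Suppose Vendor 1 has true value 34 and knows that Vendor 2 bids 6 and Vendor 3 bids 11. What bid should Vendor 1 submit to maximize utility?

Bid 6: loses but pays 6, utility -6.
Bid 10: loses but pays 10, utility -10.
Bid 11: wins, pays 11, utility 34 - 11 = 23.
Bid 14: wins, pays 14, utility 34 - 14 = 20.
Bid 34: wins, pays 34, utility 34 - 34 = 0.
The best choice is 11 with utility 23.

11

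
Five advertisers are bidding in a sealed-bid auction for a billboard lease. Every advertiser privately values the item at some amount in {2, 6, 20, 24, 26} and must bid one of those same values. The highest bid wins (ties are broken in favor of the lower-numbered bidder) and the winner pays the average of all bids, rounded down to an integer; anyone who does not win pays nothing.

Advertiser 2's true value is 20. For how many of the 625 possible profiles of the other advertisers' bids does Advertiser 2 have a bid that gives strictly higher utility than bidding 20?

325

Others bid (2, 2, 2, 2): truth gives 15; bid 6 gives 18 > 15. Violating.
Others bid (2, 2, 2, 6): truth gives 14; bid 6 gives 17 > 14. Violating.
Others bid (2, 2, 2, 24): truth gives 0; bid 24 gives 10 > 0. Violating.
Others bid (2, 2, 2, 26): truth gives 0; bid 26 gives 9 > 0. Violating.
Others bid (2, 2, 2, 20): truth gives 11; no alternative beats it.
Others bid (2, 2, 6, 20): truth gives 10; no alternative beats it.
(Checking all 625 profiles: 325 have a profitable deviation, 300 do not.)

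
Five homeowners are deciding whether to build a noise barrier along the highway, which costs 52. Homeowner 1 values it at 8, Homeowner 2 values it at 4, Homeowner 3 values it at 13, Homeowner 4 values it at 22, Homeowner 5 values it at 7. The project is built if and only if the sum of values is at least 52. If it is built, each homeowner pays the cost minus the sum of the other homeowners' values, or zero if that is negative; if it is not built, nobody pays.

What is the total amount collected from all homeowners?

44

Total value 54 ≥ cost 52, so it is built.
Homeowner 1: others sum to 46; max(0, 52 - 46) = 6.
Homeowner 2: others sum to 50; max(0, 52 - 50) = 2.
Homeowner 3: others sum to 41; max(0, 52 - 41) = 11.
Homeowner 4: others sum to 32; max(0, 52 - 32) = 20.
Homeowner 5: others sum to 47; max(0, 52 - 47) = 5.
Total collected = 6 + 2 + 11 + 20 + 5 = 44.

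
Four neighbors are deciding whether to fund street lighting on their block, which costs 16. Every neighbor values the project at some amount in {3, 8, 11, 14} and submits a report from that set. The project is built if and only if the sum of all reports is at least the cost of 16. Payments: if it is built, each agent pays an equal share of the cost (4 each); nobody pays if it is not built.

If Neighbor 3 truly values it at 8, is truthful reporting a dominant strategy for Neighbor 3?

Yes

Check each profile of the others' reports and compare truth against every alternative report.
Others report (3, 3, 3): truth gives 4, best alternative gives 4.
Others report (3, 3, 8): truth gives 4, best alternative gives 4.
Others report (3, 3, 11): truth gives 4, best alternative gives 4.
Others report (3, 3, 14): truth gives 4, best alternative gives 4.
Others report (3, 8, 3): truth gives 4, best alternative gives 4.
Others report (3, 8, 8): truth gives 4, best alternative gives 4.
(Remaining 58 profiles checked similarly; truth is weakly best in each.)
In every case the truthful report is at least as good as any alternative, so it is a dominant strategy.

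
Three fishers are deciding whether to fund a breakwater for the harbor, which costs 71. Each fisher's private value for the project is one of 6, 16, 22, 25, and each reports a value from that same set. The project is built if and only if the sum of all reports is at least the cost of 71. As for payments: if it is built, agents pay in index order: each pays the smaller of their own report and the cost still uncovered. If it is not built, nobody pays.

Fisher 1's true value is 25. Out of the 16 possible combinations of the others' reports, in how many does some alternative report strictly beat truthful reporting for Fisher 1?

1

Others report (25, 25): truth gives 0; report 22 gives 3 > 0. Violating.
Others report (6, 6): truth gives 0; no alternative beats it.
Others report (6, 16): truth gives 0; no alternative beats it.
(Checking all 16 profiles: 1 has a profitable deviation, 15 do not.)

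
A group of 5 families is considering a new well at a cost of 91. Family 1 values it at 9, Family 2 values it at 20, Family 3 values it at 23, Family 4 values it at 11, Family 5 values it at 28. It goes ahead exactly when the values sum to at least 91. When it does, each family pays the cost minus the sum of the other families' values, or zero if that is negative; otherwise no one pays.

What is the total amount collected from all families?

Total value 91 ≥ cost 91, so it is built.
Family 1: others sum to 82; max(0, 91 - 82) = 9.
Family 2: others sum to 71; max(0, 91 - 71) = 20.
Family 3: others sum to 68; max(0, 91 - 68) = 23.
Family 4: others sum to 80; max(0, 91 - 80) = 11.
Family 5: others sum to 63; max(0, 91 - 63) = 28.
Total collected = 9 + 20 + 23 + 11 + 28 = 91.

91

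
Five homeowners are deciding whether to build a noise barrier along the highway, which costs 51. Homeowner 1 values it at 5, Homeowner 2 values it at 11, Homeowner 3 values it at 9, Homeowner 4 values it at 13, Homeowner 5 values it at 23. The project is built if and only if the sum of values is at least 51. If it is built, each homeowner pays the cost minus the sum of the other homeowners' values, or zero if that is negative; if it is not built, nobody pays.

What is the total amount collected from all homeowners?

17

Total value 61 ≥ cost 51, so it is built.
Homeowner 1: others sum to 56; max(0, 51 - 56) = 0.
Homeowner 2: others sum to 50; max(0, 51 - 50) = 1.
Homeowner 3: others sum to 52; max(0, 51 - 52) = 0.
Homeowner 4: others sum to 48; max(0, 51 - 48) = 3.
Homeowner 5: others sum to 38; max(0, 51 - 38) = 13.
Total collected = 0 + 1 + 0 + 3 + 13 = 17.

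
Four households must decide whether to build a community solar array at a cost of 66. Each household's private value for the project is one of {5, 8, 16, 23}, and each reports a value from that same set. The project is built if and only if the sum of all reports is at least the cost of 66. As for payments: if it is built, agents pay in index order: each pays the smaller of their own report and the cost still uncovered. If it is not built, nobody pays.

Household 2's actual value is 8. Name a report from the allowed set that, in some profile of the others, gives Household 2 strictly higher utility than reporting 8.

5

Suppose Household 1 reports 16, Household 3 reports 23 and Household 4 reports 23.
Report 8: project built, pays 8, utility 8 - 8 = 0.
Report 5: project built, pays 5, utility 8 - 5 = 3.
So reporting 5 beats truth here (3 > 0).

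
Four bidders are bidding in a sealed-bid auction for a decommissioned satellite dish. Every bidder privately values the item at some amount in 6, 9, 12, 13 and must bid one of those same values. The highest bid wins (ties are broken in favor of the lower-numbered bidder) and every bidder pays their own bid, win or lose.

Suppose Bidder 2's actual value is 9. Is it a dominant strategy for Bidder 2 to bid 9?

No

Consider the case where Bidder 1 bids 6, Bidder 3 bids 6 and Bidder 4 bids 12.
Truthful bid 9: loses but pays 9, utility -9.
Bid 6 instead: loses but pays 6, utility -6.
Since -6 > -9, bidding 6 is strictly better here, so truthful bidding is not dominant.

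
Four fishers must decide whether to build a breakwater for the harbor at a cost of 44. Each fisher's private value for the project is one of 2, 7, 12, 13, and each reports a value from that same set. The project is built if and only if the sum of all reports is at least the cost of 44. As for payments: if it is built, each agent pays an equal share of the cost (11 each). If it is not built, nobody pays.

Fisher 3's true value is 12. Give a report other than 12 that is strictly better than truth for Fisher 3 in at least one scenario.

13

Suppose Fisher 1 reports 7, Fisher 2 reports 12 and Fisher 4 reports 12.
Report 12: project not built, utility 0.
Report 13: project built, pays 11, utility 12 - 11 = 1.
So reporting 13 beats truth here (1 > 0).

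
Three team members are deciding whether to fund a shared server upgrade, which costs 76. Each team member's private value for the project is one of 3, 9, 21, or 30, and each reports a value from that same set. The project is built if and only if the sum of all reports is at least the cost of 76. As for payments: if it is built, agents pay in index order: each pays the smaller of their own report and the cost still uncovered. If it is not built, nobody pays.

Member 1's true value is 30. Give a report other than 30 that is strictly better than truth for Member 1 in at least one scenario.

Suppose Member 2 reports 30 and Member 3 reports 30.
Report 30: project built, pays 30, utility 30 - 30 = 0.
Report 21: project built, pays 21, utility 30 - 21 = 9.
So reporting 21 beats truth here (9 > 0).

21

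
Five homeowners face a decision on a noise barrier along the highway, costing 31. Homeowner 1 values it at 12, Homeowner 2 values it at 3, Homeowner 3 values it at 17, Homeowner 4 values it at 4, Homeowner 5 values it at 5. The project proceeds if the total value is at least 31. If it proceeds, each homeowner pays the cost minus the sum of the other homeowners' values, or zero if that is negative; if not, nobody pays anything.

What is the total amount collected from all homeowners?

Total value 41 ≥ cost 31, so it is built.
Homeowner 1: others sum to 29; max(0, 31 - 29) = 2.
Homeowner 2: others sum to 38; max(0, 31 - 38) = 0.
Homeowner 3: others sum to 24; max(0, 31 - 24) = 7.
Homeowner 4: others sum to 37; max(0, 31 - 37) = 0.
Homeowner 5: others sum to 36; max(0, 31 - 36) = 0.
Total collected = 2 + 0 + 7 + 0 + 0 = 9.

9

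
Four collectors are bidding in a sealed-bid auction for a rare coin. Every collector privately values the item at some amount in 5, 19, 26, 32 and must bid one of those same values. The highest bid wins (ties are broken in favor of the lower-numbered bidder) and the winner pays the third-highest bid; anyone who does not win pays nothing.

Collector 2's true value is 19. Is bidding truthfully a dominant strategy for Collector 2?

No

Consider the case where Collector 1 bids 5, Collector 3 bids 5 and Collector 4 bids 26.
Truthful bid 19: loses, pays 0, utility 0.
Bid 26 instead: wins, pays 5, utility 19 - 5 = 14.
Since 14 > 0, bidding 26 is strictly better here, so truthful bidding is not dominant.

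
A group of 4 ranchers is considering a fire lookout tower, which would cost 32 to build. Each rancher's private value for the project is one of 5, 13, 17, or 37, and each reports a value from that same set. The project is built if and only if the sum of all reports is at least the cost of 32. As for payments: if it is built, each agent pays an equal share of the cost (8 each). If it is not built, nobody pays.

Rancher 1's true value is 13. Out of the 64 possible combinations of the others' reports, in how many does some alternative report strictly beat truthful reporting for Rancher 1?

1

Others report (5, 5, 5): truth gives 0; report 17 gives 5 > 0. Violating.
Others report (5, 5, 13): truth gives 5; no alternative beats it.
Others report (5, 5, 17): truth gives 5; no alternative beats it.
(Checking all 64 profiles: 1 has a profitable deviation, 63 do not.)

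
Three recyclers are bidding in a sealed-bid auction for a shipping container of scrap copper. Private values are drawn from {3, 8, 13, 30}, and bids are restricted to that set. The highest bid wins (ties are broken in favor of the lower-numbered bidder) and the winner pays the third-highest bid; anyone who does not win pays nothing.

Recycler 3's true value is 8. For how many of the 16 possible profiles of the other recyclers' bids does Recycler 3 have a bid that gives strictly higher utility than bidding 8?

4

Others bid (3, 8): truth gives 0; bid 13 gives 5 > 0. Violating.
Others bid (3, 13): truth gives 0; bid 30 gives 5 > 0. Violating.
Others bid (8, 3): truth gives 0; bid 13 gives 5 > 0. Violating.
Others bid (13, 3): truth gives 0; bid 30 gives 5 > 0. Violating.
Others bid (3, 3): truth gives 5; no alternative beats it.
Others bid (3, 30): truth gives 0; no alternative beats it.
(Checking all 16 profiles: 4 have a profitable deviation, 12 do not.)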